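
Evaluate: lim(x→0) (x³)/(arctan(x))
This is a 0/0 indeterminate form.

Apply L'Hôpital's rule: differentiate numerator and denominator separately.
  f(x) = x^3   ⇒   f'(x) = 3·x^2
  g(x) = atan(x)   ⇒   g'(x) = 1/(x^2 + 1)
  lim(x→0) f'(x)/g'(x) = lim(x→0) (3·x^2)/(1/(x^2 + 1))
  = 0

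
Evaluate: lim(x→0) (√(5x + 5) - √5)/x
This is a standard limit.

Factor or rationalize the expression:
  lim(x→0) (√(5x + 5) - √5)/x = sqrt(5)/2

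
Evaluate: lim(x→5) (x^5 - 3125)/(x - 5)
This is a standard limit.

Factor or rationalize the expression:
  lim(x→5) (x^5 - 3125)/(x - 5) = 3125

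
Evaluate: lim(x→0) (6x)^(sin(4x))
This is an exponential indeterminate form.

For exponential indeterminate forms, take the natural log:
  Let L = lim(x→0) (6x)^(sin(4x))
  Then ln(L) = lim(x→0) [exponent × ln(base)]
  Evaluate using L'Hôpital or standard limits, then exponentiate.
  L = 1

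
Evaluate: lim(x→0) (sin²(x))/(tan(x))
This is a 0/0 indeterminate form.

Apply L'Hôpital's rule: differentiate numerator and denominator separately.
  f(x) = sin(x)^2   ⇒   f'(x) = 2·sin(x)·cos(x)
  g(x) = tan(x)   ⇒   g'(x) = tan(x)^2 + 1
  lim(x→0) f'(x)/g'(x) = lim(x→0) (2·sin(x)·cos(x))/(tan(x)^2 + 1)
  = 0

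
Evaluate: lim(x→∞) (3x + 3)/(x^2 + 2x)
This is an ∞/∞ indeterminate form.

Apply L'Hôpital's rule: differentiate numerator and denominator separately.
  f(x) = 3·x + 3   ⇒   f'(x) = 3
  g(x) = x^2 + 2·x   ⇒   g'(x) = 2·x + 2
  lim(x→∞) f'(x)/g'(x) = lim(x→∞) (3)/(2·x + 2)
  = 0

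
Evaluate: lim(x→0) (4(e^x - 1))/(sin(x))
This is a 0/0 indeterminate form.

Apply L'Hôpital's rule: differentiate numerator and denominator separately.
  f(x) = 4·e^(x) - 4   ⇒   f'(x) = 4·e^(x)
  g(x) = sin(x)   ⇒   g'(x) = cos(x)
  lim(x→0) f'(x)/g'(x) = lim(x→0) (4·e^(x))/(cos(x))
  = 4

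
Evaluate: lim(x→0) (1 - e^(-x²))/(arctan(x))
This is a 0/0 indeterminate form.

Apply L'Hôpital's rule: differentiate numerator and denominator separately.
  f(x) = 1 - e^(-x^2)   ⇒   f'(x) = 2·x·e^(-x^2)
  g(x) = atan(x)   ⇒   g'(x) = 1/(x^2 + 1)
  lim(x→0) f'(x)/g'(x) = lim(x→0) (2·x·e^(-x^2))/(1/(x^2 + 1))
  = 0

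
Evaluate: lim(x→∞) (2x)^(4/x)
This is an exponential indeterminate form.

For exponential indeterminate forms, take the natural log:
  Let L = lim(x→∞) (2x)^(4/x)
  Then ln(L) = lim(x→∞) [exponent × ln(base)]
  Evaluate using L'Hôpital or standard limits, then exponentiate.
  L = 1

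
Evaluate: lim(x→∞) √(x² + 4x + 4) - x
This is an ∞-∞ indeterminate form.

Combine fractions or rationalize to convert ∞-∞ to 0/0 form:
  lim(x→∞) √(x² + 4x + 4) - x = 2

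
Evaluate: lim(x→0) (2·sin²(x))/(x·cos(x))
This is a 0/0 indeterminate form.

Apply L'Hôpital's rule: differentiate numerator and denominator separately.
  f(x) = 2·sin(x)^2   ⇒   f'(x) = 4·sin(x)·cos(x)
  g(x) = x·cos(x)   ⇒   g'(x) = -x·sin(x) + cos(x)
  lim(x→0) f'(x)/g'(x) = lim(x→0) (4·sin(x)·cos(x))/(-x·sin(x) + cos(x))
  = 0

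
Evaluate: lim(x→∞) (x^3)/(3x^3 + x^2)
This is an ∞/∞ indeterminate form.

Apply L'Hôpital's rule: differentiate numerator and denominator separately.
  f(x) = x^3   ⇒   f'(x) = 3·x^2
  g(x) = 3·x^3 + x^2   ⇒   g'(x) = 9·x^2 + 2·x
  lim(x→∞) f'(x)/g'(x) = lim(x→∞) (3·x^2)/(9·x^2 + 2·x)
  = 1/3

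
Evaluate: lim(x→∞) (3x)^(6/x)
This is an exponential indeterminate form.

For exponential indeterminate forms, take the natural log:
  Let L = lim(x→∞) (3x)^(6/x)
  Then ln(L) = lim(x→∞) [exponent × ln(base)]
  Evaluate using L'Hôpital or standard limits, then exponentiate.
  L = 1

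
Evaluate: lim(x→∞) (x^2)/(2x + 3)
This is an ∞/∞ indeterminate form.

Apply L'Hôpital's rule: differentiate numerator and denominator separately.
  f(x) = x^2   ⇒   f'(x) = 2·x
  g(x) = 2·x + 3   ⇒   g'(x) = 2
  lim(x→∞) f'(x)/g'(x) = lim(x→∞) (2·x)/(2)
  = ∞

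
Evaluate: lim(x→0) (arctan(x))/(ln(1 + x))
This is a 0/0 indeterminate form.

Apply L'Hôpital's rule: differentiate numerator and denominator separately.
  f(x) = atan(x)   ⇒   f'(x) = 1/(x^2 + 1)
  g(x) = ln(x + 1)   ⇒   g'(x) = 1/(x + 1)
  lim(x→0) f'(x)/g'(x) = lim(x→0) (1/(x^2 + 1))/(1/(x + 1))
  = 1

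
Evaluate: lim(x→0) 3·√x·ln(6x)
This is a 0·∞ indeterminate form.

Rewrite 0·∞ as a quotient (0/0 or ∞/∞ form), then apply L'Hôpital's rule:
  lim(x→0) 3·√x·ln(6x) = 0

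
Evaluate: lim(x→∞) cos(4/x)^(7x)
This is an exponential indeterminate form.

For exponential indeterminate forms, take the natural log:
  Let L = lim(x→∞) cos(4/x)^(7x)
  Then ln(L) = lim(x→∞) [exponent × ln(base)]
  Evaluate using L'Hôpital or standard limits, then exponentiate.
  L = 1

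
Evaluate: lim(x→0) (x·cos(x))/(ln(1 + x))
This is a 0/0 indeterminate form.

Apply L'Hôpital's rule: differentiate numerator and denominator separately.
  f(x) = x·cos(x)   ⇒   f'(x) = -x·sin(x) + cos(x)
  g(x) = ln(x + 1)   ⇒   g'(x) = 1/(x + 1)
  lim(x→0) f'(x)/g'(x) = lim(x→0) (-x·sin(x) + cos(x))/(1/(x + 1))
  = 1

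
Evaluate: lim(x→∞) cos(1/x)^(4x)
This is an exponential indeterminate form.

For exponential indeterminate forms, take the natural log:
  Let L = lim(x→∞) cos(1/x)^(4x)
  Then ln(L) = lim(x→∞) [exponent × ln(base)]
  Evaluate using L'Hôpital or standard limits, then exponentiate.
  L = 1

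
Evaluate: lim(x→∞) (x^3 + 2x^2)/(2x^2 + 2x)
This is an ∞/∞ indeterminate form.

Apply L'Hôpital's rule: differentiate numerator and denominator separately.
  f(x) = x^3 + 2·x^2   ⇒   f'(x) = 3·x^2 + 4·x
  g(x) = 2·x^2 + 2·x   ⇒   g'(x) = 4·x + 2
  lim(x→∞) f'(x)/g'(x) = lim(x→∞) (3·x^2 + 4·x)/(4·x + 2)
  = ∞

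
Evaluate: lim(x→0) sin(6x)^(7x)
This is an exponential indeterminate form.

For exponential indeterminate forms, take the natural log:
  Let L = lim(x→0) sin(6x)^(7x)
  Then ln(L) = lim(x→0) [exponent × ln(base)]
  Evaluate using L'Hôpital or standard limits, then exponentiate.
  L = 1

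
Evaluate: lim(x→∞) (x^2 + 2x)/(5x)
This is an ∞/∞ indeterminate form.

Apply L'Hôpital's rule: differentiate numerator and denominator separately.
  f(x) = x^2 + 2·x   ⇒   f'(x) = 2·x + 2
  g(x) = 5·x   ⇒   g'(x) = 5
  lim(x→∞) f'(x)/g'(x) = lim(x→∞) (2·x + 2)/(5)
  = ∞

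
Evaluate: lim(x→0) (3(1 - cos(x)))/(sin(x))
This is a 0/0 indeterminate form.

Apply L'Hôpital's rule: differentiate numerator and denominator separately.
  f(x) = 3 - 3·cos(x)   ⇒   f'(x) = 3·sin(x)
  g(x) = sin(x)   ⇒   g'(x) = cos(x)
  lim(x→0) f'(x)/g'(x) = lim(x→0) (3·sin(x))/(cos(x))
  = 0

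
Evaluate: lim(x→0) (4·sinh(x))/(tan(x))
This is a 0/0 indeterminate form.

Apply L'Hôpital's rule: differentiate numerator and denominator separately.
  f(x) = 4·sinh(x)   ⇒   f'(x) = 4·cosh(x)
  g(x) = tan(x)   ⇒   g'(x) = tan(x)^2 + 1
  lim(x→0) f'(x)/g'(x) = lim(x→0) (4·cosh(x))/(tan(x)^2 + 1)
  = 4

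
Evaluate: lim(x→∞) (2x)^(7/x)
This is an exponential indeterminate form.

For exponential indeterminate forms, take the natural log:
  Let L = lim(x→∞) (2x)^(7/x)
  Then ln(L) = lim(x→∞) [exponent × ln(base)]
  Evaluate using L'Hôpital or standard limits, then exponentiate.
  L = 1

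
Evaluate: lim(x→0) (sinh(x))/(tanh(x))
This is a 0/0 indeterminate form.

Apply L'Hôpital's rule: differentiate numerator and denominator separately.
  f(x) = sinh(x)   ⇒   f'(x) = cosh(x)
  g(x) = tanh(x)   ⇒   g'(x) = 1 - tanh(x)^2
  lim(x→0) f'(x)/g'(x) = lim(x→0) (cosh(x))/(1 - tanh(x)^2)
  = 1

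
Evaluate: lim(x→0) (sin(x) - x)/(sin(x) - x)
This is a 0/0 indeterminate form.

Apply L'Hôpital's rule: differentiate numerator and denominator separately.
  f(x) = -x + sin(x)   ⇒   f'(x) = cos(x) - 1
  g(x) = -x + sin(x)   ⇒   g'(x) = cos(x) - 1
  lim(x→0) f'(x)/g'(x) = lim(x→0) (cos(x) - 1)/(cos(x) - 1)
  = 1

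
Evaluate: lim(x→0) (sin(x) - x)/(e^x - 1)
This is a 0/0 indeterminate form.

Apply L'Hôpital's rule: differentiate numerator and denominator separately.
  f(x) = -x + sin(x)   ⇒   f'(x) = cos(x) - 1
  g(x) = e^(x) - 1   ⇒   g'(x) = e^(x)
  lim(x→0) f'(x)/g'(x) = lim(x→0) (cos(x) - 1)/(e^(x))
  = 0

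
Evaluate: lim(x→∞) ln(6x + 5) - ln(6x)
This is an ∞-∞ indeterminate form.

Combine fractions or rationalize to convert ∞-∞ to 0/0 form:
  lim(x→∞) ln(6x + 5) - ln(6x) = 0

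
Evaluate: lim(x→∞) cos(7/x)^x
This is an exponential indeterminate form.

For exponential indeterminate forms, take the natural log:
  Let L = lim(x→∞) cos(7/x)^x
  Then ln(L) = lim(x→∞) [exponent × ln(base)]
  Evaluate using L'Hôpital or standard limits, then exponentiate.
  L = 1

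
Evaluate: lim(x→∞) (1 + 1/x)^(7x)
This is an exponential indeterminate form.

For exponential indeterminate forms, take the natural log:
  Let L = lim(x→∞) (1 + 1/x)^(7x)
  Then ln(L) = lim(x→∞) [exponent × ln(base)]
  Evaluate using L'Hôpital or standard limits, then exponentiate.
  L = e^(7)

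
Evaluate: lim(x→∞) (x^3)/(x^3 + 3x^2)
This is an ∞/∞ indeterminate form.

Apply L'Hôpital's rule: differentiate numerator and denominator separately.
  f(x) = x^3   ⇒   f'(x) = 3·x^2
  g(x) = x^3 + 3·x^2   ⇒   g'(x) = 3·x^2 + 6·x
  lim(x→∞) f'(x)/g'(x) = lim(x→∞) (3·x^2)/(3·x^2 + 6·x)
  = 1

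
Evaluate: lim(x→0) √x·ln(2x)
This is a 0·∞ indeterminate form.

Rewrite 0·∞ as a quotient (0/0 or ∞/∞ form), then apply L'Hôpital's rule:
  lim(x→0) √x·ln(2x) = 0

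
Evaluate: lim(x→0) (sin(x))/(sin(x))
This is a 0/0 indeterminate form.

Apply L'Hôpital's rule: differentiate numerator and denominator separately.
  f(x) = sin(x)   ⇒   f'(x) = cos(x)
  g(x) = sin(x)   ⇒   g'(x) = cos(x)
  lim(x→0) f'(x)/g'(x) = lim(x→0) (cos(x))/(cos(x))
  = 1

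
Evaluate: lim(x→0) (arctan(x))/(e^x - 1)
This is a 0/0 indeterminate form.

Apply L'Hôpital's rule: differentiate numerator and denominator separately.
  f(x) = atan(x)   ⇒   f'(x) = 1/(x^2 + 1)
  g(x) = e^(x) - 1   ⇒   g'(x) = e^(x)
  lim(x→0) f'(x)/g'(x) = lim(x→0) (1/(x^2 + 1))/(e^(x))
  = 1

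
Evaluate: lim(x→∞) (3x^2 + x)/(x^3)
This is an ∞/∞ indeterminate form.

Apply L'Hôpital's rule: differentiate numerator and denominator separately.
  f(x) = 3·x^2 + x   ⇒   f'(x) = 6·x + 1
  g(x) = x^3   ⇒   g'(x) = 3·x^2
  lim(x→∞) f'(x)/g'(x) = lim(x→∞) (6·x + 1)/(3·x^2)
  = 0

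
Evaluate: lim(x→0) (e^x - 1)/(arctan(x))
This is a 0/0 indeterminate form.

Apply L'Hôpital's rule: differentiate numerator and denominator separately.
  f(x) = e^(x) - 1   ⇒   f'(x) = e^(x)
  g(x) = atan(x)   ⇒   g'(x) = 1/(x^2 + 1)
  lim(x→0) f'(x)/g'(x) = lim(x→0) (e^(x))/(1/(x^2 + 1))
  = 1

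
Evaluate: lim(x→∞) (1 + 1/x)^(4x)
This is an exponential indeterminate form.

For exponential indeterminate forms, take the natural log:
  Let L = lim(x→∞) (1 + 1/x)^(4x)
  Then ln(L) = lim(x→∞) [exponent × ln(base)]
  Evaluate using L'Hôpital or standard limits, then exponentiate.
  L = e^(4)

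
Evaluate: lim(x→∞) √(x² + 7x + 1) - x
This is an ∞-∞ indeterminate form.

Combine fractions or rationalize to convert ∞-∞ to 0/0 form:
  lim(x→∞) √(x² + 7x + 1) - x = 7/2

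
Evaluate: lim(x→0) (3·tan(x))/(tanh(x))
This is a 0/0 indeterminate form.

Apply L'Hôpital's rule: differentiate numerator and denominator separately.
  f(x) = 3·tan(x)   ⇒   f'(x) = 3·tan(x)^2 + 3
  g(x) = tanh(x)   ⇒   g'(x) = 1 - tanh(x)^2
  lim(x→0) f'(x)/g'(x) = lim(x→0) (3·tan(x)^2 + 3)/(1 - tanh(x)^2)
  = 3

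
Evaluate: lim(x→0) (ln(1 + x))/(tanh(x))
This is a 0/0 indeterminate form.

Apply L'Hôpital's rule: differentiate numerator and denominator separately.
  f(x) = ln(x + 1)   ⇒   f'(x) = 1/(x + 1)
  g(x) = tanh(x)   ⇒   g'(x) = 1 - tanh(x)^2
  lim(x→0) f'(x)/g'(x) = lim(x→0) (1/(x + 1))/(1 - tanh(x)^2)
  = 1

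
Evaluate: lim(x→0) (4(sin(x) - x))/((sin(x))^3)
This is a 0/0 indeterminate form.

Apply L'Hôpital's rule: differentiate numerator and denominator separately.
  f(x) = -4·x + 4·sin(x)   ⇒   f'(x) = 4·cos(x) - 4
  g(x) = sin(x)^3   ⇒   g'(x) = 3·sin(x)^2·cos(x)
  lim(x→0) f'(x)/g'(x) = lim(x→0) (4·cos(x) - 4)/(3·sin(x)^2·cos(x))
  = -2/3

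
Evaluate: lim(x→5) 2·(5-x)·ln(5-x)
This is a 0·∞ indeterminate form.

Rewrite 0·∞ as a quotient (0/0 or ∞/∞ form), then apply L'Hôpital's rule:
  lim(x→5) 2·(5-x)·ln(5-x) = 0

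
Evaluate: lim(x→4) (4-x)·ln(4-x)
This is a 0·∞ indeterminate form.

Rewrite 0·∞ as a quotient (0/0 or ∞/∞ form), then apply L'Hôpital's rule:
  lim(x→4) (4-x)·ln(4-x) = 0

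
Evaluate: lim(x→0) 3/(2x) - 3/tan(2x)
This is an ∞-∞ indeterminate form.

Combine fractions or rationalize to convert ∞-∞ to 0/0 form:
  lim(x→0) 3/(2x) - 3/tan(2x) = 0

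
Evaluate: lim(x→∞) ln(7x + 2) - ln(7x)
This is an ∞-∞ indeterminate form.

Combine fractions or rationalize to convert ∞-∞ to 0/0 form:
  lim(x→∞) ln(7x + 2) - ln(7x) = 0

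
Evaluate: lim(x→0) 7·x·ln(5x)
This is a 0·∞ indeterminate form.

Rewrite 0·∞ as a quotient (0/0 or ∞/∞ form), then apply L'Hôpital's rule:
  lim(x→0) 7·x·ln(5x) = 0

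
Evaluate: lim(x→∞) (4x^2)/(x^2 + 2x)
This is an ∞/∞ indeterminate form.

Apply L'Hôpital's rule: differentiate numerator and denominator separately.
  f(x) = 4·x^2   ⇒   f'(x) = 8·x
  g(x) = x^2 + 2·x   ⇒   g'(x) = 2·x + 2
  lim(x→∞) f'(x)/g'(x) = lim(x→∞) (8·x)/(2·x + 2)
  = 4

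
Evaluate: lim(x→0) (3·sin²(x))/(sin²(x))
This is a 0/0 indeterminate form.

Apply L'Hôpital's rule: differentiate numerator and denominator separately.
  f(x) = 3·sin(x)^2   ⇒   f'(x) = 6·sin(x)·cos(x)
  g(x) = sin(x)^2   ⇒   g'(x) = 2·sin(x)·cos(x)
  lim(x→0) f'(x)/g'(x) = lim(x→0) (6·sin(x)·cos(x))/(2·sin(x)·cos(x))
  = 3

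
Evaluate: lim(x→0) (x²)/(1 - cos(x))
This is a 0/0 indeterminate form.

Apply L'Hôpital's rule: differentiate numerator and denominator separately.
  f(x) = x^2   ⇒   f'(x) = 2·x
  g(x) = 1 - cos(x)   ⇒   g'(x) = sin(x)
  lim(x→0) f'(x)/g'(x) = lim(x→0) (2·x)/(sin(x))
  = 2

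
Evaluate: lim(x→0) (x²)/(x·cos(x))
This is a 0/0 indeterminate form.

Apply L'Hôpital's rule: differentiate numerator and denominator separately.
  f(x) = x^2   ⇒   f'(x) = 2·x
  g(x) = x·cos(x)   ⇒   g'(x) = -x·sin(x) + cos(x)
  lim(x→0) f'(x)/g'(x) = lim(x→0) (2·x)/(-x·sin(x) + cos(x))
  = 0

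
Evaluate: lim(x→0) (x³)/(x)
This is a 0/0 indeterminate form.

Apply L'Hôpital's rule: differentiate numerator and denominator separately.
  f(x) = x^3   ⇒   f'(x) = 3·x^2
  g(x) = x   ⇒   g'(x) = 1
  lim(x→0) f'(x)/g'(x) = lim(x→0) (3·x^2)/(1)
  = 0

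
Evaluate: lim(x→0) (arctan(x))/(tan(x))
This is a 0/0 indeterminate form.

Apply L'Hôpital's rule: differentiate numerator and denominator separately.
  f(x) = atan(x)   ⇒   f'(x) = 1/(x^2 + 1)
  g(x) = tan(x)   ⇒   g'(x) = tan(x)^2 + 1
  lim(x→0) f'(x)/g'(x) = lim(x→0) (1/(x^2 + 1))/(tan(x)^2 + 1)
  = 1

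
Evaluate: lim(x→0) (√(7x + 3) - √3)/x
This is a standard limit.

Factor or rationalize the expression:
  lim(x→0) (√(7x + 3) - √3)/x = 7·sqrt(3)/6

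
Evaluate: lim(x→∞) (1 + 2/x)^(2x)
This is an exponential indeterminate form.

For exponential indeterminate forms, take the natural log:
  Let L = lim(x→∞) (1 + 2/x)^(2x)
  Then ln(L) = lim(x→∞) [exponent × ln(base)]
  Evaluate using L'Hôpital or standard limits, then exponentiate.
  L = e^(4)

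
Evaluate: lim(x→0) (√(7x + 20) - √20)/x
This is a standard limit.

Factor or rationalize the expression:
  lim(x→0) (√(7x + 20) - √20)/x = 7·sqrt(5)/20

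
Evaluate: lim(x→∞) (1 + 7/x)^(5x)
This is an exponential indeterminate form.

For exponential indeterminate forms, take the natural log:
  Let L = lim(x→∞) (1 + 7/x)^(5x)
  Then ln(L) = lim(x→∞) [exponent × ln(base)]
  Evaluate using L'Hôpital or standard limits, then exponentiate.
  L = e^(35)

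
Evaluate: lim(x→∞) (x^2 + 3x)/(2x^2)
This is an ∞/∞ indeterminate form.

Apply L'Hôpital's rule: differentiate numerator and denominator separately.
  f(x) = x^2 + 3·x   ⇒   f'(x) = 2·x + 3
  g(x) = 2·x^2   ⇒   g'(x) = 4·x
  lim(x→∞) f'(x)/g'(x) = lim(x→∞) (2·x + 3)/(4·x)
  = 1/2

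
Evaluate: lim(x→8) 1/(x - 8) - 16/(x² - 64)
This is an ∞-∞ indeterminate form.

Combine fractions or rationalize to convert ∞-∞ to 0/0 form:
  lim(x→8) 1/(x - 8) - 16/(x² - 64) = 1/16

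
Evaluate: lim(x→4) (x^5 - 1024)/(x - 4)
This is a standard limit.

Factor or rationalize the expression:
  lim(x→4) (x^5 - 1024)/(x - 4) = 1280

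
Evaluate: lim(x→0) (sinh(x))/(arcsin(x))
This is a 0/0 indeterminate form.

Apply L'Hôpital's rule: differentiate numerator and denominator separately.
  f(x) = sinh(x)   ⇒   f'(x) = cosh(x)
  g(x) = asin(x)   ⇒   g'(x) = 1/sqrt(1 - x^2)
  lim(x→0) f'(x)/g'(x) = lim(x→0) (cosh(x))/(1/sqrt(1 - x^2))
  = 1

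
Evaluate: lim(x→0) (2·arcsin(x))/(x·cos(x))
This is a 0/0 indeterminate form.

Apply L'Hôpital's rule: differentiate numerator and denominator separately.
  f(x) = 2·asin(x)   ⇒   f'(x) = 2/sqrt(1 - x^2)
  g(x) = x·cos(x)   ⇒   g'(x) = -x·sin(x) + cos(x)
  lim(x→0) f'(x)/g'(x) = lim(x→0) (2/sqrt(1 - x^2))/(-x·sin(x) + cos(x))
  = 2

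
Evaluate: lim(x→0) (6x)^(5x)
This is an exponential indeterminate form.

For exponential indeterminate forms, take the natural log:
  Let L = lim(x→0) (6x)^(5x)
  Then ln(L) = lim(x→0) [exponent × ln(base)]
  Evaluate using L'Hôpital or standard limits, then exponentiate.
  L = 1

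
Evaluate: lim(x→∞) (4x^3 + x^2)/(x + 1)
This is an ∞/∞ indeterminate form.

Apply L'Hôpital's rule: differentiate numerator and denominator separately.
  f(x) = 4·x^3 + x^2   ⇒   f'(x) = 12·x^2 + 2·x
  g(x) = x + 1   ⇒   g'(x) = 1
  lim(x→∞) f'(x)/g'(x) = lim(x→∞) (12·x^2 + 2·x)/(1)
  = ∞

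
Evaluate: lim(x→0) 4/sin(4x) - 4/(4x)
This is an ∞-∞ indeterminate form.

Combine fractions or rationalize to convert ∞-∞ to 0/0 form:
  lim(x→0) 4/sin(4x) - 4/(4x) = 0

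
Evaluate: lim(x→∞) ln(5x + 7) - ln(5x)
This is an ∞-∞ indeterminate form.

Combine fractions or rationalize to convert ∞-∞ to 0/0 form:
  lim(x→∞) ln(5x + 7) - ln(5x) = 0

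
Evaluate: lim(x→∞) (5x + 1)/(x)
This is an ∞/∞ indeterminate form.

Apply L'Hôpital's rule: differentiate numerator and denominator separately.
  f(x) = 5·x + 1   ⇒   f'(x) = 5
  g(x) = x   ⇒   g'(x) = 1
  lim(x→∞) f'(x)/g'(x) = lim(x→∞) (5)/(1)
  = 5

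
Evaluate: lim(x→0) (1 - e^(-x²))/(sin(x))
This is a 0/0 indeterminate form.

Apply L'Hôpital's rule: differentiate numerator and denominator separately.
  f(x) = 1 - e^(-x^2)   ⇒   f'(x) = 2·x·e^(-x^2)
  g(x) = sin(x)   ⇒   g'(x) = cos(x)
  lim(x→0) f'(x)/g'(x) = lim(x→0) (2·x·e^(-x^2))/(cos(x))
  = 0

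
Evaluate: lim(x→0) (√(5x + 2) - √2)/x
This is a standard limit.

Factor or rationalize the expression:
  lim(x→0) (√(5x + 2) - √2)/x = 5·sqrt(2)/4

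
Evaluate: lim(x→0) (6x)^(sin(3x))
This is an exponential indeterminate form.

For exponential indeterminate forms, take the natural log:
  Let L = lim(x→0) (6x)^(sin(3x))
  Then ln(L) = lim(x→0) [exponent × ln(base)]
  Evaluate using L'Hôpital or standard limits, then exponentiate.
  L = 1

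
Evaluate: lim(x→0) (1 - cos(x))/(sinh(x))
This is a 0/0 indeterminate form.

Apply L'Hôpital's rule: differentiate numerator and denominator separately.
  f(x) = 1 - cos(x)   ⇒   f'(x) = sin(x)
  g(x) = sinh(x)   ⇒   g'(x) = cosh(x)
  lim(x→0) f'(x)/g'(x) = lim(x→0) (sin(x))/(cosh(x))
  = 0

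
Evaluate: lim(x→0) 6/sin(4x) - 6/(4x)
This is an ∞-∞ indeterminate form.

Combine fractions or rationalize to convert ∞-∞ to 0/0 form:
  lim(x→0) 6/sin(4x) - 6/(4x) = 0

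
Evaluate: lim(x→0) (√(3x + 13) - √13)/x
This is a standard limit.

Factor or rationalize the expression:
  lim(x→0) (√(3x + 13) - √13)/x = 3·sqrt(13)/26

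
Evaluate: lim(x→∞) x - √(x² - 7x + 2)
This is an ∞-∞ indeterminate form.

Combine fractions or rationalize to convert ∞-∞ to 0/0 form:
  lim(x→∞) x - √(x² - 7x + 2) = 7/2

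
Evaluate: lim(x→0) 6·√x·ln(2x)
This is a 0·∞ indeterminate form.

Rewrite 0·∞ as a quotient (0/0 or ∞/∞ form), then apply L'Hôpital's rule:
  lim(x→0) 6·√x·ln(2x) = 0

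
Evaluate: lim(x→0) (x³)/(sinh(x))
This is a 0/0 indeterminate form.

Apply L'Hôpital's rule: differentiate numerator and denominator separately.
  f(x) = x^3   ⇒   f'(x) = 3·x^2
  g(x) = sinh(x)   ⇒   g'(x) = cosh(x)
  lim(x→0) f'(x)/g'(x) = lim(x→0) (3·x^2)/(cosh(x))
  = 0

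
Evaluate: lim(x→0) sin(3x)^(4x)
This is an exponential indeterminate form.

For exponential indeterminate forms, take the natural log:
  Let L = lim(x→0) sin(3x)^(4x)
  Then ln(L) = lim(x→0) [exponent × ln(base)]
  Evaluate using L'Hôpital or standard limits, then exponentiate.
  L = 1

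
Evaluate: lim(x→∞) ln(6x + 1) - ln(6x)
This is an ∞-∞ indeterminate form.

Combine fractions or rationalize to convert ∞-∞ to 0/0 form:
  lim(x→∞) ln(6x + 1) - ln(6x) = 0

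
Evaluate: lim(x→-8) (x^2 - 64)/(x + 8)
This is a standard limit.

Factor or rationalize the expression:
  lim(x→-8) (x^2 - 64)/(x + 8) = -16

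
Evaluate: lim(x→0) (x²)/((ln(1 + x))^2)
This is a 0/0 indeterminate form.

Apply L'Hôpital's rule: differentiate numerator and denominator separately.
  f(x) = x^2   ⇒   f'(x) = 2·x
  g(x) = ln(x + 1)^2   ⇒   g'(x) = 2·ln(x + 1)/(x + 1)
  lim(x→0) f'(x)/g'(x) = lim(x→0) (2·x)/(2·ln(x + 1)/(x + 1))
  = 1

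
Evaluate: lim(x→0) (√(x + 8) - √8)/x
This is a standard limit.

Factor or rationalize the expression:
  lim(x→0) (√(x + 8) - √8)/x = sqrt(2)/8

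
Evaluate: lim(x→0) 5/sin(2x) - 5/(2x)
This is an ∞-∞ indeterminate form.

Combine fractions or rationalize to convert ∞-∞ to 0/0 form:
  lim(x→0) 5/sin(2x) - 5/(2x) = 0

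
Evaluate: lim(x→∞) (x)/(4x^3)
This is an ∞/∞ indeterminate form.

Apply L'Hôpital's rule: differentiate numerator and denominator separately.
  f(x) = x   ⇒   f'(x) = 1
  g(x) = 4·x^3   ⇒   g'(x) = 12·x^2
  lim(x→∞) f'(x)/g'(x) = lim(x→∞) (1)/(12·x^2)
  = 0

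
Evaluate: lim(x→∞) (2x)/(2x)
This is an ∞/∞ indeterminate form.

Apply L'Hôpital's rule: differentiate numerator and denominator separately.
  f(x) = 2·x   ⇒   f'(x) = 2
  g(x) = 2·x   ⇒   g'(x) = 2
  lim(x→∞) f'(x)/g'(x) = lim(x→∞) (2)/(2)
  = 1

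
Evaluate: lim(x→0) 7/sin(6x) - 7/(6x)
This is an ∞-∞ indeterminate form.

Combine fractions or rationalize to convert ∞-∞ to 0/0 form:
  lim(x→0) 7/sin(6x) - 7/(6x) = 0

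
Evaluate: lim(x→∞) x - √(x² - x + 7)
This is an ∞-∞ indeterminate form.

Combine fractions or rationalize to convert ∞-∞ to 0/0 form:
  lim(x→∞) x - √(x² - x + 7) = 1/2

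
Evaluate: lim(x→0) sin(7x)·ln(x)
This is a 0·∞ indeterminate form.

Rewrite 0·∞ as a quotient (0/0 or ∞/∞ form), then apply L'Hôpital's rule:
  lim(x→0) sin(7x)·ln(x) = 0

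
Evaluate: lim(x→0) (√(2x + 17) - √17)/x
This is a standard limit.

Factor or rationalize the expression:
  lim(x→0) (√(2x + 17) - √17)/x = sqrt(17)/17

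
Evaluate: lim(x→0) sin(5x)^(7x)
This is an exponential indeterminate form.

For exponential indeterminate forms, take the natural log:
  Let L = lim(x→0) sin(5x)^(7x)
  Then ln(L) = lim(x→0) [exponent × ln(base)]
  Evaluate using L'Hôpital or standard limits, then exponentiate.
  L = 1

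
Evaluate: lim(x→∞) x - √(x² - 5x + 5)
This is an ∞-∞ indeterminate form.

Combine fractions or rationalize to convert ∞-∞ to 0/0 form:
  lim(x→∞) x - √(x² - 5x + 5) = 5/2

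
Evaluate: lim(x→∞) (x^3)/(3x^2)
This is an ∞/∞ indeterminate form.

Apply L'Hôpital's rule: differentiate numerator and denominator separately.
  f(x) = x^3   ⇒   f'(x) = 3·x^2
  g(x) = 3·x^2   ⇒   g'(x) = 6·x
  lim(x→∞) f'(x)/g'(x) = lim(x→∞) (3·x^2)/(6·x)
  = ∞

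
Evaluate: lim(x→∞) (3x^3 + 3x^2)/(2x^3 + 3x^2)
This is an ∞/∞ indeterminate form.

Apply L'Hôpital's rule: differentiate numerator and denominator separately.
  f(x) = 3·x^3 + 3·x^2   ⇒   f'(x) = 9·x^2 + 6·x
  g(x) = 2·x^3 + 3·x^2   ⇒   g'(x) = 6·x^2 + 6·x
  lim(x→∞) f'(x)/g'(x) = lim(x→∞) (9·x^2 + 6·x)/(6·x^2 + 6·x)
  = 3/2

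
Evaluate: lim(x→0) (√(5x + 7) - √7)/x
This is a standard limit.

Factor or rationalize the expression:
  lim(x→0) (√(5x + 7) - √7)/x = 5·sqrt(7)/14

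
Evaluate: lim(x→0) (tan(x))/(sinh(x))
This is a 0/0 indeterminate form.

Apply L'Hôpital's rule: differentiate numerator and denominator separately.
  f(x) = tan(x)   ⇒   f'(x) = tan(x)^2 + 1
  g(x) = sinh(x)   ⇒   g'(x) = cosh(x)
  lim(x→0) f'(x)/g'(x) = lim(x→0) (tan(x)^2 + 1)/(cosh(x))
  = 1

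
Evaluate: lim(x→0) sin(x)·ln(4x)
This is a 0·∞ indeterminate form.

Rewrite 0·∞ as a quotient (0/0 or ∞/∞ form), then apply L'Hôpital's rule:
  lim(x→0) sin(x)·ln(4x) = 0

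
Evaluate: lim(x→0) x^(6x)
This is an exponential indeterminate form.

For exponential indeterminate forms, take the natural log:
  Let L = lim(x→0) x^(6x)
  Then ln(L) = lim(x→0) [exponent × ln(base)]
  Evaluate using L'Hôpital or standard limits, then exponentiate.
  L = 1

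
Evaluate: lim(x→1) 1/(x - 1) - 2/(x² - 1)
This is an ∞-∞ indeterminate form.

Combine fractions or rationalize to convert ∞-∞ to 0/0 form:
  lim(x→1) 1/(x - 1) - 2/(x² - 1) = 1/2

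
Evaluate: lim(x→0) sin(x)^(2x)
This is an exponential indeterminate form.

For exponential indeterminate forms, take the natural log:
  Let L = lim(x→0) sin(x)^(2x)
  Then ln(L) = lim(x→0) [exponent × ln(base)]
  Evaluate using L'Hôpital or standard limits, then exponentiate.
  L = 1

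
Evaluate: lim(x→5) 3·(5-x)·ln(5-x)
This is a 0·∞ indeterminate form.

Rewrite 0·∞ as a quotient (0/0 or ∞/∞ form), then apply L'Hôpital's rule:
  lim(x→5) 3·(5-x)·ln(5-x) = 0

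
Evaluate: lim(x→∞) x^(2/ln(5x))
This is an exponential indeterminate form.

For exponential indeterminate forms, take the natural log:
  Let L = lim(x→∞) x^(2/ln(5x))
  Then ln(L) = lim(x→∞) [exponent × ln(base)]
  Evaluate using L'Hôpital or standard limits, then exponentiate.
  L = e²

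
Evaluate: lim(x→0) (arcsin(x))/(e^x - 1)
This is a 0/0 indeterminate form.

Apply L'Hôpital's rule: differentiate numerator and denominator separately.
  f(x) = asin(x)   ⇒   f'(x) = 1/sqrt(1 - x^2)
  g(x) = e^(x) - 1   ⇒   g'(x) = e^(x)
  lim(x→0) f'(x)/g'(x) = lim(x→0) (1/sqrt(1 - x^2))/(e^(x))
  = 1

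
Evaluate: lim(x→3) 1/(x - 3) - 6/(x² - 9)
This is an ∞-∞ indeterminate form.

Combine fractions or rationalize to convert ∞-∞ to 0/0 form:
  lim(x→3) 1/(x - 3) - 6/(x² - 9) = 1/6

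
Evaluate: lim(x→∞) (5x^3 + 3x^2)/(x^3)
This is an ∞/∞ indeterminate form.

Apply L'Hôpital's rule: differentiate numerator and denominator separately.
  f(x) = 5·x^3 + 3·x^2   ⇒   f'(x) = 15·x^2 + 6·x
  g(x) = x^3   ⇒   g'(x) = 3·x^2
  lim(x→∞) f'(x)/g'(x) = lim(x→∞) (15·x^2 + 6·x)/(3·x^2)
  = 5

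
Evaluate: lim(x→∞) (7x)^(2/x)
This is an exponential indeterminate form.

For exponential indeterminate forms, take the natural log:
  Let L = lim(x→∞) (7x)^(2/x)
  Then ln(L) = lim(x→∞) [exponent × ln(base)]
  Evaluate using L'Hôpital or standard limits, then exponentiate.
  L = 1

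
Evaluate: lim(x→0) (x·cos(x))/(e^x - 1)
This is a 0/0 indeterminate form.

Apply L'Hôpital's rule: differentiate numerator and denominator separately.
  f(x) = x·cos(x)   ⇒   f'(x) = -x·sin(x) + cos(x)
  g(x) = e^(x) - 1   ⇒   g'(x) = e^(x)
  lim(x→0) f'(x)/g'(x) = lim(x→0) (-x·sin(x) + cos(x))/(e^(x))
  = 1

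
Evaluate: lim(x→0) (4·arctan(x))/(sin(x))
This is a 0/0 indeterminate form.

Apply L'Hôpital's rule: differentiate numerator and denominator separately.
  f(x) = 4·atan(x)   ⇒   f'(x) = 4/(x^2 + 1)
  g(x) = sin(x)   ⇒   g'(x) = cos(x)
  lim(x→0) f'(x)/g'(x) = lim(x→0) (4/(x^2 + 1))/(cos(x))
  = 4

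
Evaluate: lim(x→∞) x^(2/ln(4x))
This is an exponential indeterminate form.

For exponential indeterminate forms, take the natural log:
  Let L = lim(x→∞) x^(2/ln(4x))
  Then ln(L) = lim(x→∞) [exponent × ln(base)]
  Evaluate using L'Hôpital or standard limits, then exponentiate.
  L = e²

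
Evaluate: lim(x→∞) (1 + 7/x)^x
This is an exponential indeterminate form.

For exponential indeterminate forms, take the natural log:
  Let L = lim(x→∞) (1 + 7/x)^x
  Then ln(L) = lim(x→∞) [exponent × ln(base)]
  Evaluate using L'Hôpital or standard limits, then exponentiate.
  L = e^(7)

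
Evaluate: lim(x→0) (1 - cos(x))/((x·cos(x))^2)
This is a 0/0 indeterminate form.

Apply L'Hôpital's rule: differentiate numerator and denominator separately.
  f(x) = 1 - cos(x)   ⇒   f'(x) = sin(x)
  g(x) = x^2·cos(x)^2   ⇒   g'(x) = -2·x^2·sin(x)·cos(x) + 2·x·cos(x)^2
  lim(x→0) f'(x)/g'(x) = lim(x→0) (sin(x))/(-2·x^2·sin(x)·cos(x) + 2·x·cos(x)^2)
  = 1/2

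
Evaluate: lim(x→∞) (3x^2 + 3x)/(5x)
This is an ∞/∞ indeterminate form.

Apply L'Hôpital's rule: differentiate numerator and denominator separately.
  f(x) = 3·x^2 + 3·x   ⇒   f'(x) = 6·x + 3
  g(x) = 5·x   ⇒   g'(x) = 5
  lim(x→∞) f'(x)/g'(x) = lim(x→∞) (6·x + 3)/(5)
  = ∞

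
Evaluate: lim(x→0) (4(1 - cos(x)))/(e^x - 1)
This is a 0/0 indeterminate form.

Apply L'Hôpital's rule: differentiate numerator and denominator separately.
  f(x) = 4 - 4·cos(x)   ⇒   f'(x) = 4·sin(x)
  g(x) = e^(x) - 1   ⇒   g'(x) = e^(x)
  lim(x→0) f'(x)/g'(x) = lim(x→0) (4·sin(x))/(e^(x))
  = 0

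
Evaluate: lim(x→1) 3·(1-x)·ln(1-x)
This is a 0·∞ indeterminate form.

Rewrite 0·∞ as a quotient (0/0 or ∞/∞ form), then apply L'Hôpital's rule:
  lim(x→1) 3·(1-x)·ln(1-x) = 0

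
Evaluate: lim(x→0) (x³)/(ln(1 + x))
This is a 0/0 indeterminate form.

Apply L'Hôpital's rule: differentiate numerator and denominator separately.
  f(x) = x^3   ⇒   f'(x) = 3·x^2
  g(x) = ln(x + 1)   ⇒   g'(x) = 1/(x + 1)
  lim(x→0) f'(x)/g'(x) = lim(x→0) (3·x^2)/(1/(x + 1))
  = 0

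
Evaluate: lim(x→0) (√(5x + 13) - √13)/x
This is a standard limit.

Factor or rationalize the expression:
  lim(x→0) (√(5x + 13) - √13)/x = 5·sqrt(13)/26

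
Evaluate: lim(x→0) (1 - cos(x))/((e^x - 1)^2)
This is a 0/0 indeterminate form.

Apply L'Hôpital's rule: differentiate numerator and denominator separately.
  f(x) = 1 - cos(x)   ⇒   f'(x) = sin(x)
  g(x) = (e^(x) - 1)^2   ⇒   g'(x) = 2·(e^(x) - 1)·e^(x)
  lim(x→0) f'(x)/g'(x) = lim(x→0) (sin(x))/(2·(e^(x) - 1)·e^(x))
  = 1/2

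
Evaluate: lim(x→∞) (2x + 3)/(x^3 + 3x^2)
This is an ∞/∞ indeterminate form.

Apply L'Hôpital's rule: differentiate numerator and denominator separately.
  f(x) = 2·x + 3   ⇒   f'(x) = 2
  g(x) = x^3 + 3·x^2   ⇒   g'(x) = 3·x^2 + 6·x
  lim(x→∞) f'(x)/g'(x) = lim(x→∞) (2)/(3·x^2 + 6·x)
  = 0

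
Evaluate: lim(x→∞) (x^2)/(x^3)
This is an ∞/∞ indeterminate form.

Apply L'Hôpital's rule: differentiate numerator and denominator separately.
  f(x) = x^2   ⇒   f'(x) = 2·x
  g(x) = x^3   ⇒   g'(x) = 3·x^2
  lim(x→∞) f'(x)/g'(x) = lim(x→∞) (2·x)/(3·x^2)
  = 0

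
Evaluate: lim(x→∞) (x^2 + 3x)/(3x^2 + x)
This is an ∞/∞ indeterminate form.

Apply L'Hôpital's rule: differentiate numerator and denominator separately.
  f(x) = x^2 + 3·x   ⇒   f'(x) = 2·x + 3
  g(x) = 3·x^2 + x   ⇒   g'(x) = 6·x + 1
  lim(x→∞) f'(x)/g'(x) = lim(x→∞) (2·x + 3)/(6·x + 1)
  = 1/3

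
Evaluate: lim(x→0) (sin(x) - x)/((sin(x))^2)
This is a 0/0 indeterminate form.

Apply L'Hôpital's rule: differentiate numerator and denominator separately.
  f(x) = -x + sin(x)   ⇒   f'(x) = cos(x) - 1
  g(x) = sin(x)^2   ⇒   g'(x) = 2·sin(x)·cos(x)
  lim(x→0) f'(x)/g'(x) = lim(x→0) (cos(x) - 1)/(2·sin(x)·cos(x))
  = 0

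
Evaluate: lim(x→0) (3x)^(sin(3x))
This is an exponential indeterminate form.

For exponential indeterminate forms, take the natural log:
  Let L = lim(x→0) (3x)^(sin(3x))
  Then ln(L) = lim(x→0) [exponent × ln(base)]
  Evaluate using L'Hôpital or standard limits, then exponentiate.
  L = 1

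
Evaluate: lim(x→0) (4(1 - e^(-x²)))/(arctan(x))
This is a 0/0 indeterminate form.

Apply L'Hôpital's rule: differentiate numerator and denominator separately.
  f(x) = 4 - 4·e^(-x^2)   ⇒   f'(x) = 8·x·e^(-x^2)
  g(x) = atan(x)   ⇒   g'(x) = 1/(x^2 + 1)
  lim(x→0) f'(x)/g'(x) = lim(x→0) (8·x·e^(-x^2))/(1/(x^2 + 1))
  = 0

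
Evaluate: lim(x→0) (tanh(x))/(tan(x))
This is a 0/0 indeterminate form.

Apply L'Hôpital's rule: differentiate numerator and denominator separately.
  f(x) = tanh(x)   ⇒   f'(x) = 1 - tanh(x)^2
  g(x) = tan(x)   ⇒   g'(x) = tan(x)^2 + 1
  lim(x→0) f'(x)/g'(x) = lim(x→0) (1 - tanh(x)^2)/(tan(x)^2 + 1)
  = 1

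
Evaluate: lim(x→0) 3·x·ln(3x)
This is a 0·∞ indeterminate form.

Rewrite 0·∞ as a quotient (0/0 or ∞/∞ form), then apply L'Hôpital's rule:
  lim(x→0) 3·x·ln(3x) = 0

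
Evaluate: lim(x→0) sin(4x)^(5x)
This is an exponential indeterminate form.

For exponential indeterminate forms, take the natural log:
  Let L = lim(x→0) sin(4x)^(5x)
  Then ln(L) = lim(x→0) [exponent × ln(base)]
  Evaluate using L'Hôpital or standard limits, then exponentiate.
  L = 1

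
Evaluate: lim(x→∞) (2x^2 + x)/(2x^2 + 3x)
This is an ∞/∞ indeterminate form.

Apply L'Hôpital's rule: differentiate numerator and denominator separately.
  f(x) = 2·x^2 + x   ⇒   f'(x) = 4·x + 1
  g(x) = 2·x^2 + 3·x   ⇒   g'(x) = 4·x + 3
  lim(x→∞) f'(x)/g'(x) = lim(x→∞) (4·x + 1)/(4·x + 3)
  = 1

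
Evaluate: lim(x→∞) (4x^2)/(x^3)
This is an ∞/∞ indeterminate form.

Apply L'Hôpital's rule: differentiate numerator and denominator separately.
  f(x) = 4·x^2   ⇒   f'(x) = 8·x
  g(x) = x^3   ⇒   g'(x) = 3·x^2
  lim(x→∞) f'(x)/g'(x) = lim(x→∞) (8·x)/(3·x^2)
  = 0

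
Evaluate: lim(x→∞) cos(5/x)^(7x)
This is an exponential indeterminate form.

For exponential indeterminate forms, take the natural log:
  Let L = lim(x→∞) cos(5/x)^(7x)
  Then ln(L) = lim(x→∞) [exponent × ln(base)]
  Evaluate using L'Hôpital or standard limits, then exponentiate.
  L = 1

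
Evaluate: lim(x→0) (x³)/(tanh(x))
This is a 0/0 indeterminate form.

Apply L'Hôpital's rule: differentiate numerator and denominator separately.
  f(x) = x^3   ⇒   f'(x) = 3·x^2
  g(x) = tanh(x)   ⇒   g'(x) = 1 - tanh(x)^2
  lim(x→0) f'(x)/g'(x) = lim(x→0) (3·x^2)/(1 - tanh(x)^2)
  = 0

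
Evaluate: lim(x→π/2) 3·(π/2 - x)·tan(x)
This is a 0·∞ indeterminate form.

Rewrite 0·∞ as a quotient (0/0 or ∞/∞ form), then apply L'Hôpital's rule:
  lim(x→π/2) 3·(π/2 - x)·tan(x) = 3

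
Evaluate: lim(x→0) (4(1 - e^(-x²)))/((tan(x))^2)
This is a 0/0 indeterminate form.

Apply L'Hôpital's rule: differentiate numerator and denominator separately.
  f(x) = 4 - 4·e^(-x^2)   ⇒   f'(x) = 8·x·e^(-x^2)
  g(x) = tan(x)^2   ⇒   g'(x) = (2·tan(x)^2 + 2)·tan(x)
  lim(x→0) f'(x)/g'(x) = lim(x→0) (8·x·e^(-x^2))/((2·tan(x)^2 + 2)·tan(x))
  = 4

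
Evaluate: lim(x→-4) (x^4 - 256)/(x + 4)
This is a standard limit.

Factor or rationalize the expression:
  lim(x→-4) (x^4 - 256)/(x + 4) = -256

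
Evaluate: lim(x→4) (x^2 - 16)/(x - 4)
This is a standard limit.

Factor or rationalize the expression:
  lim(x→4) (x^2 - 16)/(x - 4) = 8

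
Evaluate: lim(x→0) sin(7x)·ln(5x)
This is a 0·∞ indeterminate form.

Rewrite 0·∞ as a quotient (0/0 or ∞/∞ form), then apply L'Hôpital's rule:
  lim(x→0) sin(7x)·ln(5x) = 0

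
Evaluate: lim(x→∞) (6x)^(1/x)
This is an exponential indeterminate form.

For exponential indeterminate forms, take the natural log:
  Let L = lim(x→∞) (6x)^(1/x)
  Then ln(L) = lim(x→∞) [exponent × ln(base)]
  Evaluate using L'Hôpital or standard limits, then exponentiate.
  L = 1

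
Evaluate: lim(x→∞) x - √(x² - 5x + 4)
This is an ∞-∞ indeterminate form.

Combine fractions or rationalize to convert ∞-∞ to 0/0 form:
  lim(x→∞) x - √(x² - 5x + 4) = 5/2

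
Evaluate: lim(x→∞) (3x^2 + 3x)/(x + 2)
This is an ∞/∞ indeterminate form.

Apply L'Hôpital's rule: differentiate numerator and denominator separately.
  f(x) = 3·x^2 + 3·x   ⇒   f'(x) = 6·x + 3
  g(x) = x + 2   ⇒   g'(x) = 1
  lim(x→∞) f'(x)/g'(x) = lim(x→∞) (6·x + 3)/(1)
  = ∞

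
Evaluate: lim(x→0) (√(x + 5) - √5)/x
This is a standard limit.

Factor or rationalize the expression:
  lim(x→0) (√(x + 5) - √5)/x = sqrt(5)/10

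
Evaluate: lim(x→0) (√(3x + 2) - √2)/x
This is a standard limit.

Factor or rationalize the expression:
  lim(x→0) (√(3x + 2) - √2)/x = 3·sqrt(2)/4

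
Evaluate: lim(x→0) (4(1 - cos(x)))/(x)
This is a 0/0 indeterminate form.

Apply L'Hôpital's rule: differentiate numerator and denominator separately.
  f(x) = 4 - 4·cos(x)   ⇒   f'(x) = 4·sin(x)
  g(x) = x   ⇒   g'(x) = 1
  lim(x→0) f'(x)/g'(x) = lim(x→0) (4·sin(x))/(1)
  = 0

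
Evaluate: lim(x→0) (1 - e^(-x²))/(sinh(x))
This is a 0/0 indeterminate form.

Apply L'Hôpital's rule: differentiate numerator and denominator separately.
  f(x) = 1 - e^(-x^2)   ⇒   f'(x) = 2·x·e^(-x^2)
  g(x) = sinh(x)   ⇒   g'(x) = cosh(x)
  lim(x→0) f'(x)/g'(x) = lim(x→0) (2·x·e^(-x^2))/(cosh(x))
  = 0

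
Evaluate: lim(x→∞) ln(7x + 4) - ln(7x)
This is an ∞-∞ indeterminate form.

Combine fractions or rationalize to convert ∞-∞ to 0/0 form:
  lim(x→∞) ln(7x + 4) - ln(7x) = 0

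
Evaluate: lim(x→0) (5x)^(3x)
This is an exponential indeterminate form.

For exponential indeterminate forms, take the natural log:
  Let L = lim(x→0) (5x)^(3x)
  Then ln(L) = lim(x→0) [exponent × ln(base)]
  Evaluate using L'Hôpital or standard limits, then exponentiate.
  L = 1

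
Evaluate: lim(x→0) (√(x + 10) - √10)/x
This is a standard limit.

Factor or rationalize the expression:
  lim(x→0) (√(x + 10) - √10)/x = sqrt(10)/20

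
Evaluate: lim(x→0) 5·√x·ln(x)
This is a 0·∞ indeterminate form.

Rewrite 0·∞ as a quotient (0/0 or ∞/∞ form), then apply L'Hôpital's rule:
  lim(x→0) 5·√x·ln(x) = 0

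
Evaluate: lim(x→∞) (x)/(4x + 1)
This is an ∞/∞ indeterminate form.

Apply L'Hôpital's rule: differentiate numerator and denominator separately.
  f(x) = x   ⇒   f'(x) = 1
  g(x) = 4·x + 1   ⇒   g'(x) = 4
  lim(x→∞) f'(x)/g'(x) = lim(x→∞) (1)/(4)
  = 1/4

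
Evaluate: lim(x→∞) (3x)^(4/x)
This is an exponential indeterminate form.

For exponential indeterminate forms, take the natural log:
  Let L = lim(x→∞) (3x)^(4/x)
  Then ln(L) = lim(x→∞) [exponent × ln(base)]
  Evaluate using L'Hôpital or standard limits, then exponentiate.
  L = 1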